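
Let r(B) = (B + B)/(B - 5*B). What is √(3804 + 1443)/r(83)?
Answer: -6*√583 ≈ -144.87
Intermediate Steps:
r(B) = -½ (r(B) = (2*B)/((-4*B)) = (2*B)*(-1/(4*B)) = -½)
√(3804 + 1443)/r(83) = √(3804 + 1443)/(-½) = √5247*(-2) = (3*√583)*(-2) = -6*√583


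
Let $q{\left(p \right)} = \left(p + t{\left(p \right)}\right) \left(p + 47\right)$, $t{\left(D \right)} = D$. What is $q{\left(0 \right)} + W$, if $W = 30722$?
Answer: $30722$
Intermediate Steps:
$q{\left(p \right)} = 2 p \left(47 + p\right)$ ($q{\left(p \right)} = \left(p + p\right) \left(p + 47\right) = 2 p \left(47 + p\right)$)
$q{\left(0 \right)} + W = 2 \cdot 0 \left(47 + 0\right) + 30722 = 2 \cdot 0 \cdot 47 + 30722 = 0 + 30722 = 30722$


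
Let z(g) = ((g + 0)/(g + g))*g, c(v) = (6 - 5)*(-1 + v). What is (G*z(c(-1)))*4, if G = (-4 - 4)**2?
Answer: -256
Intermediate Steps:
c(v) = -1 + v (c(v) = 1*(-1 + v) = -1 + v)
z(g) = g/2 (z(g) = (g/((2*g)))*g = (g*(1/(2*g)))*g = g/2)
G = 64 (G = (-8)**2 = 64)
(G*z(c(-1)))*4 = (64*((-1 - 1)/2))*4 = (64*((1/2)*(-2)))*4 = (64*(-1))*4 = -64*4 = -256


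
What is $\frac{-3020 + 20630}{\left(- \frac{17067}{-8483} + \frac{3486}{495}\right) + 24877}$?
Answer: $\frac{12324314475}{17416442908} \approx 0.70763$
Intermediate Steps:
$\frac{-3020 + 20630}{\left(- \frac{17067}{-8483} + \frac{3486}{495}\right) + 24877} = \frac{17610}{\left(\left(-17067\right) \left(- \frac{1}{8483}\right) + 3486 \cdot \frac{1}{495}\right) + 24877} = \frac{17610}{\left(\frac{17067}{8483} + \frac{1162}{165}\right) + 24877} = \frac{17610}{\frac{12673301}{1399695} + 24877} = \frac{17610}{\frac{34832885816}{1399695}} = 17610 \cdot \frac{1399695}{34832885816} = \frac{12324314475}{17416442908}$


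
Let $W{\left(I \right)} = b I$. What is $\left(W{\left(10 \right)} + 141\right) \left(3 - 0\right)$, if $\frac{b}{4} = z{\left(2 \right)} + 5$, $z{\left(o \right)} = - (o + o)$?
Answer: $543$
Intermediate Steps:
$z{\left(o \right)} = - 2 o$
$b = 4$ ($b = 4 \left(\left(-2\right) 2 + 5\right) = 4 \left(-4 + 5\right) = 4 \cdot 1 = 4$)
$W{\left(I \right)} = 4 I$
$\left(W{\left(10 \right)} + 141\right) \left(3 - 0\right) = \left(4 \cdot 10 + 141\right) \left(3 - 0\right) = \left(40 + 141\right) \left(3 + 0\right) = 181 \cdot 3 = 543$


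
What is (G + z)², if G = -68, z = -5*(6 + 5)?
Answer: 15129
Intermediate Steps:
z = -55 (z = -5*11 = -55)
(G + z)² = (-68 - 55)² = (-123)² = 15129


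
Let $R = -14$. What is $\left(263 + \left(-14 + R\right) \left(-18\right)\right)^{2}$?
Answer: $588289$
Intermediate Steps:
$\left(263 + \left(-14 + R\right) \left(-18\right)\right)^{2} = \left(263 + \left(-14 - 14\right) \left(-18\right)\right)^{2} = \left(263 - -504\right)^{2} = \left(263 + 504\right)^{2} = 767^{2} = 588289$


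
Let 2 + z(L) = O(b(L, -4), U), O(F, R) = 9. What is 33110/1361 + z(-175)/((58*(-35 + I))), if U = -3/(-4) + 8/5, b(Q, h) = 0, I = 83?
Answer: 92187767/3789024 ≈ 24.330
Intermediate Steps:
U = 47/20 (U = -3*(-1/4) + 8*(1/5) = 3/4 + 8/5 = 47/20 ≈ 2.3500)
z(L) = 7 (z(L) = -2 + 9 = 7)
33110/1361 + z(-175)/((58*(-35 + I))) = 33110/1361 + 7/((58*(-35 + 83))) = 33110*(1/1361) + 7/((58*48)) = 33110/1361 + 7/2784 = 92187767/3789024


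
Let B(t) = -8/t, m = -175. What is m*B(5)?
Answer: 280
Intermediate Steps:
m*B(5) = -(-1400)/5 = -175*(-8/5) = 280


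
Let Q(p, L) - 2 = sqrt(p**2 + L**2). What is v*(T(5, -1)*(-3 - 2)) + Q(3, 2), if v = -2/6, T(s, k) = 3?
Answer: 7 + sqrt(13) ≈ 10.606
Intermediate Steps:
v = -1/3 (v = -2*1/6 = -1/3 ≈ -0.33333)
Q(p, L) = 2 + sqrt(L**2 + p**2) (Q(p, L) = 2 + sqrt(p**2 + L**2) = 2 + sqrt(L**2 + p**2))
v*(T(5, -1)*(-3 - 2)) + Q(3, 2) = -(-3 - 2) + (2 + sqrt(2**2 + 3**2)) = -(-5) + (2 + sqrt(4 + 9)) = -1/3*(-15) + (2 + sqrt(13)) = 5 + (2 + sqrt(13)) = 7 + sqrt(13)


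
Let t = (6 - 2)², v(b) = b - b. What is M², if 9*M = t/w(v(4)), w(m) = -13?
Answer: 256/13689 ≈ 0.018701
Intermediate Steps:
v(b) = 0
t = 16 (t = 4² = 16)
M = -16/117 (M = (16/(-13))/9 = (16*(-1/13))/9 = (⅑)*(-16/13) = -16/117 ≈ -0.13675)
M² = (-16/117)² = 256/13689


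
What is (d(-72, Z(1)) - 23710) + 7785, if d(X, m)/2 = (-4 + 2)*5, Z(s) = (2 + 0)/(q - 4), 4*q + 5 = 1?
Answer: -15945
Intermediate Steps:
q = -1 (q = -5/4 + (¼)*1 = -5/4 + ¼ = -1)
Z(s) = -⅖ (Z(s) = (2 + 0)/(-1 - 4) = 2/(-5) = 2*(-⅕) = -⅖)
d(X, m) = -20 (d(X, m) = 2*((-4 + 2)*5) = 2*(-2*5) = 2*(-10) = -20)
(d(-72, Z(1)) - 23710) + 7785 = (-20 - 23710) + 7785 = -23730 + 7785 = -15945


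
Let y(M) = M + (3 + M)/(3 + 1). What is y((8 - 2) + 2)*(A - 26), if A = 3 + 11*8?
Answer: 2795/4 ≈ 698.75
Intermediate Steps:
y(M) = ¾ + 5*M/4 (y(M) = M + (3 + M)/4 = M + (3 + M)*(¼) = M + (¾ + M/4) = ¾ + 5*M/4)
A = 91 (A = 3 + 88 = 91)
y((8 - 2) + 2)*(A - 26) = (¾ + 5*((8 - 2) + 2)/4)*(91 - 26) = (¾ + 5*(6 + 2)/4)*65 = (¾ + (5/4)*8)*65 = (¾ + 10)*65 = (43/4)*65 = 2795/4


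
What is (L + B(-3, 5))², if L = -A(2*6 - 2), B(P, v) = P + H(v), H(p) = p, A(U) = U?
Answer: 64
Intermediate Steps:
B(P, v) = P + v
L = -10 (L = -(2*6 - 2) = -(12 - 2) = -1*10 = -10)
(L + B(-3, 5))² = (-10 + (-3 + 5))² = (-10 + 2)² = (-8)² = 64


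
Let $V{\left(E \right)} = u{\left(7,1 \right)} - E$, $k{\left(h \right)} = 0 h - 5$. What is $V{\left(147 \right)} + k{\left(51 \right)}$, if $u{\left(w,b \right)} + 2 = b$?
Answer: $-153$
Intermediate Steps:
$u{\left(w,b \right)} = -2 + b$
$k{\left(h \right)} = -5$ ($k{\left(h \right)} = 0 - 5 = -5$)
$V{\left(E \right)} = -1 - E$ ($V{\left(E \right)} = \left(-2 + 1\right) - E = -1 - E$)
$V{\left(147 \right)} + k{\left(51 \right)} = \left(-1 - 147\right) - 5 = -148 - 5 = -153$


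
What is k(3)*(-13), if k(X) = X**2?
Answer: -117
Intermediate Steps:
k(3)*(-13) = 3**2*(-13) = 9*(-13) = -117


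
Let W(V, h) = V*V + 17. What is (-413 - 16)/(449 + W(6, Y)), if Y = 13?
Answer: -429/502 ≈ -0.85458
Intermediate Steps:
W(V, h) = 17 + V² (W(V, h) = V² + 17 = 17 + V²)
(-413 - 16)/(449 + W(6, Y)) = (-413 - 16)/(449 + (17 + 6²)) = -429/(449 + (17 + 36)) = -429/(449 + 53) = -429/502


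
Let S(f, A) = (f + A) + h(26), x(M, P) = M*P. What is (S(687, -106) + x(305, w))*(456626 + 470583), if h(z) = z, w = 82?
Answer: 23752312953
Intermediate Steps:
S(f, A) = 26 + A + f (S(f, A) = (f + A) + 26 = (A + f) + 26 = 26 + A + f)
(S(687, -106) + x(305, w))*(456626 + 470583) = ((26 - 106 + 687) + 305*82)*(456626 + 470583) = (607 + 25010)*927209 = 25617*927209 = 23752312953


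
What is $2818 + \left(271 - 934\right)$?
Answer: $2155$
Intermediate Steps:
$2818 + \left(271 - 934\right) = 2818 - 663 = 2155$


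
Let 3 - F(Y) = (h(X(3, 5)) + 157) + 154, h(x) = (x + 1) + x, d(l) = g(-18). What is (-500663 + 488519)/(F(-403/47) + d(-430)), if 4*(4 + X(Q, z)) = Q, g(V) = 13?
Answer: 8096/193 ≈ 41.948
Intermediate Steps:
X(Q, z) = -4 + Q/4
d(l) = 13
h(x) = 1 + 2*x (h(x) = (1 + x) + x = 1 + 2*x)
F(Y) = -605/2 (F(Y) = 3 - (((1 + 2*(-4 + (¼)*3)) + 157) + 154) = 3 - (((1 + 2*(-4 + ¾)) + 157) + 154) = 3 - (((1 + 2*(-13/4)) + 157) + 154) = 3 - (((1 - 13/2) + 157) + 154) = 3 - ((-11/2 + 157) + 154) = 3 - (303/2 + 154) = 3 - 1*611/2 = 3 - 611/2 = -605/2)
(-500663 + 488519)/(F(-403/47) + d(-430)) = (-500663 + 488519)/(-605/2 + 13) = -12144/(-579/2) = -12144*(-2/579) = 8096/193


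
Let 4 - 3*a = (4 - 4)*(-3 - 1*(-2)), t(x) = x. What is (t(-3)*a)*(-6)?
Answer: 24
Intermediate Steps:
a = 4/3 (a = 4/3 - (4 - 4)*(-3 - 1*(-2))/3 = 4/3 - 0*(-3 + 2) = 4/3 - 0*(-1) = 4/3 - ⅓*0 = 4/3 + 0 = 4/3 ≈ 1.3333)
(t(-3)*a)*(-6) = -3*4/3*(-6) = -4*(-6) = 24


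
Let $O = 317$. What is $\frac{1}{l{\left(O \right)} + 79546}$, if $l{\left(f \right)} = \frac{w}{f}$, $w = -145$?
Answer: $\frac{317}{25215937} \approx 1.2571 \cdot 10^{-5}$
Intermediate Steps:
$l{\left(f \right)} = - \frac{145}{f}$
$\frac{1}{l{\left(O \right)} + 79546} = \frac{1}{- \frac{145}{317} + 79546} = \frac{1}{\frac{25215937}{317}} = \frac{317}{25215937}$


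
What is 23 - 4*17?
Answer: -45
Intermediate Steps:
23 - 4*17 = 23 - 68 = -45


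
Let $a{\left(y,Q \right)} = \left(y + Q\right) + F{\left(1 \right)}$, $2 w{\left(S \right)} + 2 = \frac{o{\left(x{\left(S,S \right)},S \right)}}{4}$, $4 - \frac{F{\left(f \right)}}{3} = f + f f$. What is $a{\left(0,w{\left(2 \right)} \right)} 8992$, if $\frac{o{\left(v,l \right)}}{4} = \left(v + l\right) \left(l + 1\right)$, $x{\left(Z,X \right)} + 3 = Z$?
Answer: $58448$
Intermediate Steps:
$x{\left(Z,X \right)} = -3 + Z$
$F{\left(f \right)} = 12 - 3 f - 3 f^{2}$ ($F{\left(f \right)} = 12 - 3 \left(f + f f\right) = 12 - 3 \left(f + f^{2}\right) = 12 - \left(3 f + 3 f^{2}\right) = 12 - 3 f - 3 f^{2}$)
$o{\left(v,l \right)} = 4 \left(1 + l\right) \left(l + v\right)$ ($o{\left(v,l \right)} = 4 \left(v + l\right) \left(l + 1\right) = 4 \left(l + v\right) \left(1 + l\right) = 4 \left(1 + l\right) \left(l + v\right)$)
$w{\left(S \right)} = - \frac{5}{2} + S + \frac{S^{2}}{2} + \frac{S \left(-3 + S\right)}{2}$ ($w{\left(S \right)} = -1 + \frac{\left(4 S + 4 \left(-3 + S\right) + 4 S^{2} + 4 S \left(-3 + S\right)\right) \frac{1}{4}}{2} = -1 + \frac{\left(4 S + \left(-12 + 4 S\right) + 4 S^{2} + 4 S \left(-3 + S\right)\right) \frac{1}{4}}{2} = -1 + \frac{\left(-12 + 4 S^{2} + 8 S + 4 S \left(-3 + S\right)\right) \frac{1}{4}}{2} = -1 + \frac{-3 + S^{2} + 2 S + S \left(-3 + S\right)}{2} = -1 + \left(- \frac{3}{2} + S + \frac{S^{2}}{2} + \frac{S \left(-3 + S\right)}{2}\right) = - \frac{5}{2} + S + \frac{S^{2}}{2} + \frac{S \left(-3 + S\right)}{2}$)
$a{\left(y,Q \right)} = 6 + Q + y$ ($a{\left(y,Q \right)} = \left(y + Q\right) - \left(-9 + 3\right) = \left(Q + y\right) - -6 = \left(Q + y\right) + 6 = 6 + Q + y$)
$a{\left(0,w{\left(2 \right)} \right)} 8992 = \left(6 - \left(\frac{7}{2} - 4\right) + 0\right) 8992 = \left(6 - - \frac{1}{2} + 0\right) 8992 = \left(6 + \frac{1}{2} + 0\right) 8992 = \frac{13}{2} \cdot 8992 = 58448$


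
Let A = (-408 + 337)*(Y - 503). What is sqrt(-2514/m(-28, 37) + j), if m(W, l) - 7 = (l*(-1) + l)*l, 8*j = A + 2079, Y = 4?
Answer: sqrt(848554)/14 ≈ 65.798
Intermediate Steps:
A = 35429 (A = (-408 + 337)*(4 - 503) = -71*(-499) = 35429)
j = 9377/2 (j = (35429 + 2079)/8 = (1/8)*37508 = 9377/2 ≈ 4688.5)
m(W, l) = 7 (m(W, l) = 7 + (l*(-1) + l)*l = 7 + (-l + l)*l = 7 + 0*l = 7 + 0 = 7)
sqrt(-2514/m(-28, 37) + j) = sqrt(-2514/7 + 9377/2) = sqrt(60611/14) = sqrt(848554)/14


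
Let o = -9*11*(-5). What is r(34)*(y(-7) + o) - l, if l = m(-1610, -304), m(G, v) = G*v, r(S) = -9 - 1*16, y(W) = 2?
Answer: -501865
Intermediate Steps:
r(S) = -25 (r(S) = -9 - 16 = -25)
o = 495 (o = -99*(-5) = 495)
l = 489440 (l = -1610*(-304) = 489440)
r(34)*(y(-7) + o) - l = -25*(2 + 495) - 1*489440 = -25*497 - 489440 = -12425 - 489440 = -501865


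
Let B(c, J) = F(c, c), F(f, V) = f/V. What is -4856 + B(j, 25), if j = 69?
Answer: -4855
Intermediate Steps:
B(c, J) = 1 (B(c, J) = c/c = 1)
-4856 + B(j, 25) = -4856 + 1 = -4855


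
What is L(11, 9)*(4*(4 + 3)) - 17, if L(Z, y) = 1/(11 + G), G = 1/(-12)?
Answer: -1891/131 ≈ -14.435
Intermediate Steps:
G = -1/12 ≈ -0.083333
L(Z, y) = 12/131 (L(Z, y) = 1/(11 - 1/12) = 1/(131/12) = 12/131)
L(11, 9)*(4*(4 + 3)) - 17 = 12*(4*(4 + 3))/131 - 17 = 12*(4*7)/131 - 17 = (12/131)*28 - 17 = 336/131 - 17 = -1891/131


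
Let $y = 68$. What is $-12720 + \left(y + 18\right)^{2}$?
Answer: $-5324$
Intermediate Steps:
$-12720 + \left(y + 18\right)^{2} = -12720 + \left(68 + 18\right)^{2} = -12720 + 86^{2} = -12720 + 7396 = -5324$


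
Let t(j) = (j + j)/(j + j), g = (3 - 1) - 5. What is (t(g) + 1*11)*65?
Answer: 780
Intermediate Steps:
g = -3 (g = 2 - 5 = -3)
t(j) = 1 (t(j) = (2*j)/((2*j)) = (2*j)*(1/(2*j)) = 1)
(t(g) + 1*11)*65 = (1 + 1*11)*65 = (1 + 11)*65 = 12*65 = 780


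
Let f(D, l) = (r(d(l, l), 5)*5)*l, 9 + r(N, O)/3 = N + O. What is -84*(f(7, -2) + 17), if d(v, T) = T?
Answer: -16548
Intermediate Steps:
r(N, O) = -27 + 3*N + 3*O (r(N, O) = -27 + 3*(N + O) = -27 + (3*N + 3*O) = -27 + 3*N + 3*O)
f(D, l) = l*(-60 + 15*l) (f(D, l) = ((-27 + 3*l + 3*5)*5)*l = ((-27 + 3*l + 15)*5)*l = ((-12 + 3*l)*5)*l = (-60 + 15*l)*l = l*(-60 + 15*l))
-84*(f(7, -2) + 17) = -84*(15*(-2)*(-4 - 2) + 17) = -84*(15*(-2)*(-6) + 17) = -84*(180 + 17) = -84*197 = -16548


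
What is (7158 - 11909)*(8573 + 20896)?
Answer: -140007219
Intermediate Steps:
(7158 - 11909)*(8573 + 20896) = -4751*29469 = -140007219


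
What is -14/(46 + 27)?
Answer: -14/73 ≈ -0.19178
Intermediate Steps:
-14/(46 + 27) = -14/73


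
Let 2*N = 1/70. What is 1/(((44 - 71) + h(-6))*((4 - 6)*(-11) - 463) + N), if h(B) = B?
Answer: 140/2037421 ≈ 6.8714e-5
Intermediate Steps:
N = 1/140 (N = (½)/70 = (½)*(1/70) = 1/140 ≈ 0.0071429)
1/(((44 - 71) + h(-6))*((4 - 6)*(-11) - 463) + N) = 1/(((44 - 71) - 6)*((4 - 6)*(-11) - 463) + 1/140) = 1/((-27 - 6)*(-2*(-11) - 463) + 1/140) = 1/(-33*(22 - 463) + 1/140) = 1/(-33*(-441) + 1/140) = 1/(14553 + 1/140) = 1/(2037421/140) = 140/2037421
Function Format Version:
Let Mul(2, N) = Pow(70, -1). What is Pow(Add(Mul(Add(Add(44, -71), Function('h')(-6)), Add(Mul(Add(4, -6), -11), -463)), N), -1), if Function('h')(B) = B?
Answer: Rational(140, 2037421) ≈ 6.8714e-5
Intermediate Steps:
N = Rational(1, 140) (N = Mul(Rational(1, 2), Pow(70, -1)) = Mul(Rational(1, 2), Rational(1, 70)) = Rational(1, 140) ≈ 0.0071429)
Pow(Add(Mul(Add(Add(44, -71), Function('h')(-6)), Add(Mul(Add(4, -6), -11), -463)), N), -1) = Pow(Add(Mul(Add(Add(44, -71), -6), Add(Mul(Add(4, -6), -11), -463)), Rational(1, 140)), -1) = Pow(Add(Mul(Add(-27, -6), Add(Mul(-2, -11), -463)), Rational(1, 140)), -1) = Pow(Add(Mul(-33, Add(22, -463)), Rational(1, 140)), -1) = Pow(Add(Mul(-33, -441), Rational(1, 140)), -1) = Pow(Add(14553, Rational(1, 140)), -1) = Pow(Rational(2037421, 140), -1) = Rational(140, 2037421)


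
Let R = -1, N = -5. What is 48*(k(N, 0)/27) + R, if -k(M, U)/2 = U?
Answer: -1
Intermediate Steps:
k(M, U) = -2*U
48*(k(N, 0)/27) + R = 48*(-2*0/27) - 1 = 48*(0*(1/27)) - 1 = 48*0 - 1 = 0 - 1 = -1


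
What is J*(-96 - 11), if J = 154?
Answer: -16478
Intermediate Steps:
J*(-96 - 11) = 154*(-96 - 11) = 154*(-107) = -16478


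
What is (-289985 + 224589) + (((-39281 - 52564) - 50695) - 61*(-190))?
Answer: -196346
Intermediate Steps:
(-289985 + 224589) + (((-39281 - 52564) - 50695) - 61*(-190)) = -65396 + ((-91845 - 50695) + 11590) = -65396 + (-142540 + 11590) = -65396 - 130950 = -196346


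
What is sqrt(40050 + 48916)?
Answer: sqrt(88966) ≈ 298.27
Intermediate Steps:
sqrt(40050 + 48916) = sqrt(88966)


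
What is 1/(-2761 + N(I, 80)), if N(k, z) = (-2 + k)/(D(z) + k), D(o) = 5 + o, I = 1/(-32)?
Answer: -2719/7507224 ≈ -0.00036218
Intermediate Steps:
I = -1/32 ≈ -0.031250
N(k, z) = (-2 + k)/(5 + k + z) (N(k, z) = (-2 + k)/((5 + z) + k) = (-2 + k)/(5 + k + z))
1/(-2761 + N(I, 80)) = 1/(-2761 + (-2 - 1/32)/(5 - 1/32 + 80)) = 1/(-2761 - 65/32/(2719/32)) = 1/(-2761 + (32/2719)*(-65/32)) = 1/(-2761 - 65/2719) = 1/(-7507224/2719) = -2719/7507224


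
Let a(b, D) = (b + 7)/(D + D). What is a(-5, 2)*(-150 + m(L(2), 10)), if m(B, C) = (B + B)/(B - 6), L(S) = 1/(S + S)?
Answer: -1726/23 ≈ -75.043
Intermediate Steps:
L(S) = 1/(2*S)
a(b, D) = (7 + b)/(2*D) (a(b, D) = (7 + b)/((2*D)) = (7 + b)*(1/(2*D)) = (7 + b)/(2*D))
m(B, C) = 2*B/(-6 + B) (m(B, C) = (2*B)/(-6 + B) = 2*B/(-6 + B))
a(-5, 2)*(-150 + m(L(2), 10)) = ((1/2)*(7 - 5)/2)*(-150 + 2*((1/2)/2)/(-6 + (1/2)/2)) = ((1/2)*(1/2)*2)*(-150 + 2*((1/2)*(1/2))/(-6 + (1/2)*(1/2))) = (-150 + 2*(1/4)/(-6 + 1/4))/2 = (-150 + 2*(1/4)/(-23/4))/2 = (-150 + 2*(1/4)*(-4/23))/2 = (-150 - 2/23)/2 = (1/2)*(-3452/23) = -1726/23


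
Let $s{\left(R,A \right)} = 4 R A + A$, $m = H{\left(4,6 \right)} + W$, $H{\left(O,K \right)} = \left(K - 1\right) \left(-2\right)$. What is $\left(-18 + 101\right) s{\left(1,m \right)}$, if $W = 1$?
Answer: $-3735$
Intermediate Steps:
$H{\left(O,K \right)} = 2 - 2 K$ ($H{\left(O,K \right)} = \left(-1 + K\right) \left(-2\right) = 2 - 2 K$)
$m = -9$ ($m = \left(2 - 12\right) + 1 = -10 + 1 = -9$)
$s{\left(R,A \right)} = A + 4 A R$ ($s{\left(R,A \right)} = 4 A R + A = A + 4 A R$)
$\left(-18 + 101\right) s{\left(1,m \right)} = \left(-18 + 101\right) \left(- 9 \left(1 + 4 \cdot 1\right)\right) = 83 \left(- 9 \left(1 + 4\right)\right) = 83 \left(\left(-9\right) 5\right) = 83 \left(-45\right) = -3735$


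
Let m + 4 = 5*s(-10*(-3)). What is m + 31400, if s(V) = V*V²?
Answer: 166396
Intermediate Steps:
s(V) = V³
m = 134996 (m = -4 + 5*(-10*(-3))³ = -4 + 5*30³ = -4 + 5*27000 = -4 + 135000 = 134996)
m + 31400 = 134996 + 31400 = 166396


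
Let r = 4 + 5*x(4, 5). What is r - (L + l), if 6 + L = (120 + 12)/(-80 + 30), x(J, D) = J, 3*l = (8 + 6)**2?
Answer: -2452/75 ≈ -32.693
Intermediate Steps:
l = 196/3 (l = (8 + 6)**2/3 = (1/3)*14**2 = (1/3)*196 = 196/3 ≈ 65.333)
L = -216/25 (L = -6 + (120 + 12)/(-80 + 30) = -6 + 132/(-50) = -6 + 132*(-1/50) = -6 - 66/25 = -216/25 ≈ -8.6400)
r = 24 (r = 4 + 5*4 = 4 + 20 = 24)
r - (L + l) = 24 - (-216/25 + 196/3) = 24 - 1*4252/75 = 24 - 4252/75 = -2452/75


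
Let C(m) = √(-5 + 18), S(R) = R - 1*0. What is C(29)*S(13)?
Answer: 13*√13 ≈ 46.872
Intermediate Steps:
S(R) = R (S(R) = R + 0 = R)
C(m) = √13
C(29)*S(13) = √13*13 = 13*√13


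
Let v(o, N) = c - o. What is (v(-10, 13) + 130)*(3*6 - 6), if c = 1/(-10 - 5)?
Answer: 8396/5 ≈ 1679.2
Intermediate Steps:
c = -1/15 (c = 1/(-15) = -1/15 ≈ -0.066667)
v(o, N) = -1/15 - o
(v(-10, 13) + 130)*(3*6 - 6) = ((-1/15 - 1*(-10)) + 130)*(3*6 - 6) = ((-1/15 + 10) + 130)*(18 - 6) = (149/15 + 130)*12 = (2099/15)*12 = 8396/5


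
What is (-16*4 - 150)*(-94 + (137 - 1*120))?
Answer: 16478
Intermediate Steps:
(-16*4 - 150)*(-94 + (137 - 1*120)) = (-64 - 150)*(-94 + (137 - 120)) = -214*(-94 + 17) = -214*(-77) = 16478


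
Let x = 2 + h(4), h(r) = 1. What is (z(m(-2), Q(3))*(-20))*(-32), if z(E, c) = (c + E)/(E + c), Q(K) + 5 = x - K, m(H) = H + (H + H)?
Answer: 640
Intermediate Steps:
m(H) = 3*H (m(H) = H + 2*H = 3*H)
x = 3 (x = 2 + 1 = 3)
Q(K) = -2 - K (Q(K) = -5 + (3 - K) = -2 - K)
z(E, c) = 1 (z(E, c) = (E + c)/(E + c) = 1)
(z(m(-2), Q(3))*(-20))*(-32) = (1*(-20))*(-32) = -20*(-32) = 640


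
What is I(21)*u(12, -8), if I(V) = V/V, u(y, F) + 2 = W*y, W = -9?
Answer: -110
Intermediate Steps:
u(y, F) = -2 - 9*y
I(V) = 1
I(21)*u(12, -8) = 1*(-2 - 9*12) = 1*(-2 - 108) = 1*(-110) = -110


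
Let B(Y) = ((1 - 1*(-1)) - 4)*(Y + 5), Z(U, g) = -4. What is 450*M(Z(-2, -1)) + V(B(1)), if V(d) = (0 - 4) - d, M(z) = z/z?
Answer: 458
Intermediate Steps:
M(z) = 1
B(Y) = -10 - 2*Y (B(Y) = ((1 + 1) - 4)*(5 + Y) = (2 - 4)*(5 + Y) = -2*(5 + Y) = -10 - 2*Y)
V(d) = -4 - d
450*M(Z(-2, -1)) + V(B(1)) = 450*1 + (-4 - (-10 - 2*1)) = 450 + (-4 - (-10 - 2)) = 450 + (-4 - 1*(-12)) = 450 + (-4 + 12) = 450 + 8 = 458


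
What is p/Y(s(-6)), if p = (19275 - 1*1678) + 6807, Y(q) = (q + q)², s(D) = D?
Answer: 6101/36 ≈ 169.47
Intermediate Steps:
Y(q) = 4*q² (Y(q) = (2*q)² = 4*q²)
p = 24404 (p = (19275 - 1678) + 6807 = 17597 + 6807 = 24404)
p/Y(s(-6)) = 24404/((4*(-6)²)) = 24404/((4*36)) = 24404/144 = 24404*(1/144) = 6101/36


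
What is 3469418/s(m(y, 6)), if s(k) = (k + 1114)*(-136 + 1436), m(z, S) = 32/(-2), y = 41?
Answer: 1734709/713700 ≈ 2.4306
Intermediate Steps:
m(z, S) = -16 (m(z, S) = 32*(-½) = -16)
s(k) = 1448200 + 1300*k (s(k) = (1114 + k)*1300 = 1448200 + 1300*k)
3469418/s(m(y, 6)) = 3469418/(1448200 + 1300*(-16)) = 3469418/(1448200 - 20800) = 3469418/1427400 = 3469418*(1/1427400) = 1734709/713700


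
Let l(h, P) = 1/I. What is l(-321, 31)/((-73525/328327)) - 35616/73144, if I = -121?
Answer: -36605435539/81340928075 ≈ -0.45002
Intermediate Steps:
l(h, P) = -1/121 (l(h, P) = 1/(-121) = -1/121)
l(-321, 31)/((-73525/328327)) - 35616/73144 = -1/(121*((-73525/328327))) - 35616/73144 = -1/(121*((-73525*1/328327))) - 35616*1/73144 = -1/(121*(-73525/328327)) - 4452/9143 = -1/121*(-328327/73525) - 4452/9143 = 328327/8896525 - 4452/9143 = -36605435539/81340928075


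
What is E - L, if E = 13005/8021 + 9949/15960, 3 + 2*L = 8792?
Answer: -562275259891/128015160 ≈ -4392.3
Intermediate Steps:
L = 8789/2 (L = -3/2 + (1/2)*8792 = -3/2 + 4396 = 8789/2 ≈ 4394.5)
E = 287360729/128015160 (E = 13005*(1/8021) + 9949*(1/15960) = 13005/8021 + 9949/15960 = 287360729/128015160 ≈ 2.2447)
E - L = 287360729/128015160 - 1*8789/2 = 287360729/128015160 - 8789/2 = -562275259891/128015160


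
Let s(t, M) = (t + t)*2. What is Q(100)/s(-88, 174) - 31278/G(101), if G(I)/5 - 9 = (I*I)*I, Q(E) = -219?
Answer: 558589797/906672800 ≈ 0.61609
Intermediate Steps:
s(t, M) = 4*t (s(t, M) = (2*t)*2 = 4*t)
G(I) = 45 + 5*I³ (G(I) = 45 + 5*((I*I)*I) = 45 + 5*(I²*I) = 45 + 5*I³)
Q(100)/s(-88, 174) - 31278/G(101) = -219/(4*(-88)) - 31278/(45 + 5*101³) = -219/(-352) - 31278/(45 + 5*1030301) = -219*(-1/352) - 31278/(45 + 5151505) = 219/352 - 31278/5151550 = 219/352 - 31278*1/5151550 = 219/352 - 15639/2575775 = 558589797/906672800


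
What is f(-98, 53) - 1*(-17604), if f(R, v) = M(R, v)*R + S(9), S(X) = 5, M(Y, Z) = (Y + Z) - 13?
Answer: 23293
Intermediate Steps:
M(Y, Z) = -13 + Y + Z
f(R, v) = 5 + R*(-13 + R + v) (f(R, v) = (-13 + R + v)*R + 5 = R*(-13 + R + v) + 5 = 5 + R*(-13 + R + v))
f(-98, 53) - 1*(-17604) = (5 - 98*(-13 - 98 + 53)) - 1*(-17604) = (5 - 98*(-58)) + 17604 = (5 + 5684) + 17604 = 5689 + 17604 = 23293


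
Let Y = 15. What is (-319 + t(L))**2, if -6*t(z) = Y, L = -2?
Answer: 413449/4 ≈ 1.0336e+5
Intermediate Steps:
t(z) = -5/2 (t(z) = -1/6*15 = -5/2)
(-319 + t(L))**2 = (-319 - 5/2)**2 = (-643/2)**2 = 413449/4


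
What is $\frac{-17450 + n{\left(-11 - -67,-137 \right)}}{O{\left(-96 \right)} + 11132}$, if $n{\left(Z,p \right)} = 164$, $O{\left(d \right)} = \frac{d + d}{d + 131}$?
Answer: $- \frac{302505}{194714} \approx -1.5536$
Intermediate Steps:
$O{\left(d \right)} = \frac{2 d}{131 + d}$
$\frac{-17450 + n{\left(-11 - -67,-137 \right)}}{O{\left(-96 \right)} + 11132} = \frac{-17450 + 164}{2 \left(-96\right) \frac{1}{131 - 96} + 11132} = - \frac{17286}{2 \left(-96\right) \frac{1}{35} + 11132} = - \frac{17286}{- \frac{192}{35} + 11132} = - \frac{17286}{\frac{389428}{35}} = \left(-17286\right) \frac{35}{389428} = - \frac{302505}{194714}$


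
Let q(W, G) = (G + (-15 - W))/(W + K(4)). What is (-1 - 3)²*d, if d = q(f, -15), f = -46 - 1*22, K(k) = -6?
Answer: -304/37 ≈ -8.2162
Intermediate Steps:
f = -68 (f = -46 - 22 = -68)
q(W, G) = (-15 + G - W)/(-6 + W) (q(W, G) = (G + (-15 - W))/(W - 6) = (-15 + G - W)/(-6 + W))
d = -19/37 (d = (-15 - 15 - 1*(-68))/(-6 - 68) = (-15 - 15 + 68)/(-74) = -1/74*38 = -19/37 ≈ -0.51351)
(-1 - 3)²*d = (-1 - 3)²*(-19/37) = (-4)²*(-19/37) = 16*(-19/37) = -304/37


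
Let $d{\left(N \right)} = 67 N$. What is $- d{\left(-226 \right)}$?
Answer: $15142$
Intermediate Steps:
$- d{\left(-226 \right)} = - 67 \left(-226\right) = \left(-1\right) \left(-15142\right) = 15142$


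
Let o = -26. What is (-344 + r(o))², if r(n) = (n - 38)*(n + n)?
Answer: 8904256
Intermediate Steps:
r(n) = 2*n*(-38 + n) (r(n) = (-38 + n)*(2*n) = 2*n*(-38 + n))
(-344 + r(o))² = (-344 + 2*(-26)*(-38 - 26))² = (-344 + 2*(-26)*(-64))² = (-344 + 3328)² = 2984² = 8904256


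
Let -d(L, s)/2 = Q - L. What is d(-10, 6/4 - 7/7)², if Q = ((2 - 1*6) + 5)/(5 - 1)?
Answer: 1681/4 ≈ 420.25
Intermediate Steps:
Q = ¼ (Q = ((2 - 6) + 5)/4 = (-4 + 5)*(¼) = 1*(¼) = ¼ ≈ 0.25000)
d(L, s) = -½ + 2*L (d(L, s) = -2*(¼ - L) = -½ + 2*L)
d(-10, 6/4 - 7/7)² = (-½ + 2*(-10))² = (-½ - 20)² = (-41/2)² = 1681/4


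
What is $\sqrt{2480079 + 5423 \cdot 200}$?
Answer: $\sqrt{3564679} \approx 1888.0$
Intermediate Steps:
$\sqrt{2480079 + 5423 \cdot 200} = \sqrt{2480079 + 1084600} = \sqrt{3564679}$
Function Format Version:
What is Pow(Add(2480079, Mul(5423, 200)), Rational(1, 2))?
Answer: Pow(3564679, Rational(1, 2)) ≈ 1888.0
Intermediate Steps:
Pow(Add(2480079, Mul(5423, 200)), Rational(1, 2)) = Pow(Add(2480079, 1084600), Rational(1, 2)) = Pow(3564679, Rational(1, 2))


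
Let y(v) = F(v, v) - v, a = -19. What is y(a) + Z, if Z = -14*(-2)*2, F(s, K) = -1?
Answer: 74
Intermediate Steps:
Z = 56 (Z = 28*2 = 56)
y(v) = -1 - v
y(a) + Z = (-1 - 1*(-19)) + 56 = (-1 + 19) + 56 = 18 + 56 = 74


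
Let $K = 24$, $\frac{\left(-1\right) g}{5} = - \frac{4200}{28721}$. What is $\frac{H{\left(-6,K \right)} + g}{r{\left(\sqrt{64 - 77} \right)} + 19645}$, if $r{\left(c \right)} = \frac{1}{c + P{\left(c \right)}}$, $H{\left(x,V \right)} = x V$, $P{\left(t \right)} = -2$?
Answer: $- \frac{98157069108}{13459201880069} - \frac{293916 i \sqrt{13}}{13459201880069} \approx -0.0072929 - 7.8736 \cdot 10^{-8} i$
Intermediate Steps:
$g = \frac{3000}{4103}$ ($g = - 5 \left(- \frac{4200}{28721}\right) = - 5 \left(\left(-4200\right) \frac{1}{28721}\right) = \left(-5\right) \left(- \frac{600}{4103}\right) = \frac{3000}{4103} \approx 0.73117$)
$H{\left(x,V \right)} = V x$
$r{\left(c \right)} = \frac{1}{-2 + c}$ ($r{\left(c \right)} = \frac{1}{c - 2} = \frac{1}{-2 + c}$)
$\frac{H{\left(-6,K \right)} + g}{r{\left(\sqrt{64 - 77} \right)} + 19645} = \frac{24 \left(-6\right) + \frac{3000}{4103}}{\frac{1}{-2 + \sqrt{64 - 77}} + 19645} = \frac{-144 + \frac{3000}{4103}}{\frac{1}{-2 + \sqrt{-13}} + 19645} = - \frac{587832}{4103 \left(\frac{1}{-2 + i \sqrt{13}} + 19645\right)} = - \frac{587832}{4103 \left(19645 + \frac{1}{-2 + i \sqrt{13}}\right)}$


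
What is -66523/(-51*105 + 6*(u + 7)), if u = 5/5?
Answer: 66523/5307 ≈ 12.535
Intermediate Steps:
u = 1 (u = 5*(⅕) = 1)
-66523/(-51*105 + 6*(u + 7)) = -66523/(-51*105 + 6*(1 + 7)) = -66523/(-5355 + 6*8) = -66523/(-5355 + 48) = -66523/(-5307) = -66523*(-1/5307) = 66523/5307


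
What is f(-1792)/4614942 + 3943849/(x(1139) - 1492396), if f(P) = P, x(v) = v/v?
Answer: -1011294931311/382628687005 ≈ -2.6430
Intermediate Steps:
x(v) = 1
f(-1792)/4614942 + 3943849/(x(1139) - 1492396) = -1792/4614942 + 3943849/(1 - 1492396) = -1792*1/4614942 + 3943849/(-1492395) = -896/2307471 + 3943849*(-1/1492395) = -896/2307471 - 3943849/1492395 = -1011294931311/382628687005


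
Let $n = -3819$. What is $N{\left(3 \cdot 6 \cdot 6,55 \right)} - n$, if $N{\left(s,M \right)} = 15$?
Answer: $3834$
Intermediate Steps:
$N{\left(3 \cdot 6 \cdot 6,55 \right)} - n = 15 - -3819 = 15 + 3819 = 3834$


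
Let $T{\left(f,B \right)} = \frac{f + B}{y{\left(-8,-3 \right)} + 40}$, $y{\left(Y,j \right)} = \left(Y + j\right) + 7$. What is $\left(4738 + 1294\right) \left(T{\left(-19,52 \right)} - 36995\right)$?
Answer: $- \frac{669444932}{3} \approx -2.2315 \cdot 10^{8}$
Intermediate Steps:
$y{\left(Y,j \right)} = 7 + Y + j$
$T{\left(f,B \right)} = \frac{B}{36} + \frac{f}{36}$ ($T{\left(f,B \right)} = \frac{f + B}{\left(7 - 8 - 3\right) + 40} = \frac{B + f}{-4 + 40} = \frac{B + f}{36} = \left(B + f\right) \frac{1}{36} = \frac{B}{36} + \frac{f}{36}$)
$\left(4738 + 1294\right) \left(T{\left(-19,52 \right)} - 36995\right) = \left(4738 + 1294\right) \left(\left(\frac{1}{36} \cdot 52 + \frac{1}{36} \left(-19\right)\right) - 36995\right) = 6032 \left(\left(\frac{13}{9} - \frac{19}{36}\right) - 36995\right) = 6032 \left(\frac{11}{12} - 36995\right) = 6032 \left(- \frac{443929}{12}\right) = - \frac{669444932}{3}$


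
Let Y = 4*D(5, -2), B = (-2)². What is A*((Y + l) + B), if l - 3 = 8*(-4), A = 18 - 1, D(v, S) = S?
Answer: -561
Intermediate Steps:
A = 17
l = -29 (l = 3 + 8*(-4) = 3 - 32 = -29)
B = 4
Y = -8 (Y = 4*(-2) = -8)
A*((Y + l) + B) = 17*((-8 - 29) + 4) = 17*(-37 + 4) = 17*(-33) = -561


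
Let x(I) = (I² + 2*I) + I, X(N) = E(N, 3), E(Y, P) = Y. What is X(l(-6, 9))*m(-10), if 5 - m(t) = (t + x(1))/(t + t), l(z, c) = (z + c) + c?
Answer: 282/5 ≈ 56.400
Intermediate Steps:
l(z, c) = z + 2*c (l(z, c) = (c + z) + c = z + 2*c)
X(N) = N
x(I) = I² + 3*I
m(t) = 5 - (4 + t)/(2*t) (m(t) = 5 - (t + 1*(3 + 1))/(t + t) = 5 - (t + 1*4)/(2*t) = 5 - (t + 4)*1/(2*t) = 5 - (4 + t)*1/(2*t) = 5 - (4 + t)/(2*t))
X(l(-6, 9))*m(-10) = (-6 + 2*9)*(9/2 - 2/(-10)) = (-6 + 18)*(9/2 - 2*(-⅒)) = 12*(9/2 + ⅕) = 12*(47/10) = 282/5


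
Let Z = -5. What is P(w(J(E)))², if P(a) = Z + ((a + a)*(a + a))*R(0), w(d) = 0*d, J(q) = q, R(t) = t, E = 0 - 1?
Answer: 25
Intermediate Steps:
E = -1
w(d) = 0
P(a) = -5 (P(a) = -5 + ((a + a)*(a + a))*0 = -5 + ((2*a)*(2*a))*0 = -5 + (4*a²)*0 = -5 + 0 = -5)
P(w(J(E)))² = (-5)² = 25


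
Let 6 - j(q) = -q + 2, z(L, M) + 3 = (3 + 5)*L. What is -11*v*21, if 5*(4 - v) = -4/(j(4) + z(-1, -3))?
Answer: -4312/5 ≈ -862.40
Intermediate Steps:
z(L, M) = -3 + 8*L (z(L, M) = -3 + (3 + 5)*L = -3 + 8*L)
j(q) = 4 + q (j(q) = 6 - (-q + 2) = 6 - (2 - q) = 6 + (-2 + q) = 4 + q)
v = 56/15 (v = 4 - (-4)/(5*((4 + 4) + (-3 + 8*(-1)))) = 4 - (-4)/(5*(8 + (-3 - 8))) = 4 - (-4)/(5*(8 - 11)) = 4 - (-4)/(5*(-3)) = 4 - (-4)*(-1)/(5*3) = 4 - 1/5*4/3 = 4 - 4/15 = 56/15 ≈ 3.7333)
-11*v*21 = -11*56/15*21 = -616/15*21 = -4312/5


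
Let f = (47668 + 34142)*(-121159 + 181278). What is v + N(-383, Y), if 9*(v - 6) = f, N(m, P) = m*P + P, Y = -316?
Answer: 546602428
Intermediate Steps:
N(m, P) = P + P*m (N(m, P) = P*m + P = P + P*m)
f = 4918335390 (f = 81810*60119 = 4918335390)
v = 546481716 (v = 6 + (⅑)*4918335390 = 6 + 546481710 = 546481716)
v + N(-383, Y) = 546481716 - 316*(1 - 383) = 546481716 - 316*(-382) = 546481716 + 120712 = 546602428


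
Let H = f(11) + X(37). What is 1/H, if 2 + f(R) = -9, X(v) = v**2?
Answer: 1/1358 ≈ 0.00073638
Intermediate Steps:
f(R) = -11 (f(R) = -2 - 9 = -11)
H = 1358 (H = -11 + 37**2 = -11 + 1369 = 1358)
1/H = 1/1358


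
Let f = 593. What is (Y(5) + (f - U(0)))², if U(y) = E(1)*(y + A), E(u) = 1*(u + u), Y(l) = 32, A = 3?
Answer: 383161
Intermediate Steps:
E(u) = 2*u (E(u) = 1*(2*u) = 2*u)
U(y) = 6 + 2*y (U(y) = (2*1)*(y + 3) = 2*(3 + y) = 6 + 2*y)
(Y(5) + (f - U(0)))² = (32 + (593 - (6 + 2*0)))² = (32 + (593 - (6 + 0)))² = (32 + (593 - 1*6))² = (32 + (593 - 6))² = (32 + 587)² = 619² = 383161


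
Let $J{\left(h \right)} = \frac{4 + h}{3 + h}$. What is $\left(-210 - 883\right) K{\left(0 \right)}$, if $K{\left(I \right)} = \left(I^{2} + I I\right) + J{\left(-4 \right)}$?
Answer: $0$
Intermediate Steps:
$J{\left(h \right)} = \frac{4 + h}{3 + h}$
$K{\left(I \right)} = 2 I^{2}$ ($K{\left(I \right)} = \left(I^{2} + I I\right) + \frac{4 - 4}{3 - 4} = \left(I^{2} + I^{2}\right) + \frac{1}{-1} \cdot 0 = 2 I^{2} - 0 = 2 I^{2} + 0 = 2 I^{2}$)
$\left(-210 - 883\right) K{\left(0 \right)} = \left(-210 - 883\right) 2 \cdot 0^{2} = - 1093 \cdot 2 \cdot 0 = \left(-1093\right) 0 = 0$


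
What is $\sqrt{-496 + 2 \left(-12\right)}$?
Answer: $2 i \sqrt{130} \approx 22.803 i$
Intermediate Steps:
$\sqrt{-496 + 2 \left(-12\right)} = \sqrt{-496 - 24} = \sqrt{-520} = 2 i \sqrt{130}$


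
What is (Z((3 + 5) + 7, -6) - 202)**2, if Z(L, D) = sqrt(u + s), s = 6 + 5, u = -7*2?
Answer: (202 - I*sqrt(3))**2 ≈ 40801.0 - 699.8*I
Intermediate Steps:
u = -14
s = 11
Z(L, D) = I*sqrt(3) (Z(L, D) = sqrt(-14 + 11) = sqrt(-3) = I*sqrt(3))
(Z((3 + 5) + 7, -6) - 202)**2 = (I*sqrt(3) - 202)**2 = (-202 + I*sqrt(3))**2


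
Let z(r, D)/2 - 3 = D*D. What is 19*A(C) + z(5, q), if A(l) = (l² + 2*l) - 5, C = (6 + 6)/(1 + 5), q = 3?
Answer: 81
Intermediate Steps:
z(r, D) = 6 + 2*D² (z(r, D) = 6 + 2*(D*D) = 6 + 2*D²)
C = 2 (C = 12/6 = 12*(⅙) = 2)
A(l) = -5 + l² + 2*l
19*A(C) + z(5, q) = 19*(-5 + 2² + 2*2) + (6 + 2*3²) = 19*(-5 + 4 + 4) + (6 + 2*9) = 19*3 + (6 + 18) = 57 + 24 = 81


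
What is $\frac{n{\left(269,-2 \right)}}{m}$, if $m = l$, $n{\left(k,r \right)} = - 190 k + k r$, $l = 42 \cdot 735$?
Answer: $- \frac{8608}{5145} \approx -1.6731$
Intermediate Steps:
$l = 30870$
$m = 30870$
$\frac{n{\left(269,-2 \right)}}{m} = \frac{269 \left(-190 - 2\right)}{30870} = 269 \left(-192\right) \frac{1}{30870} = \left(-51648\right) \frac{1}{30870} = - \frac{8608}{5145}$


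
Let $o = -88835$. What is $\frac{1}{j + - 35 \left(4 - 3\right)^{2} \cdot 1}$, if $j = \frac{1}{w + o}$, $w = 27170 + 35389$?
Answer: $- \frac{26276}{919661} \approx -0.028571$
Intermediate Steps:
$w = 62559$
$j = - \frac{1}{26276}$ ($j = \frac{1}{62559 - 88835} = \frac{1}{-26276} = - \frac{1}{26276} \approx -3.8058 \cdot 10^{-5}$)
$\frac{1}{j + - 35 \left(4 - 3\right)^{2} \cdot 1} = \frac{1}{- \frac{1}{26276} + - 35 \left(4 - 3\right)^{2} \cdot 1} = \frac{1}{- \frac{1}{26276} + - 35 \cdot 1^{2} \cdot 1} = \frac{1}{- \frac{1}{26276} + \left(-35\right) 1 \cdot 1} = \frac{1}{- \frac{1}{26276} - 35} = \frac{1}{- \frac{919661}{26276}} = - \frac{26276}{919661}$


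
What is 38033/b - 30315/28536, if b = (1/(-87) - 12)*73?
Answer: -441710149/9940040 ≈ -44.437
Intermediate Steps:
b = -76285/87 (b = (-1/87 - 12)*73 = -1045/87*73 = -76285/87 ≈ -876.84)
38033/b - 30315/28536 = 38033/(-76285/87) - 30315/28536 = 38033*(-87/76285) - 30315*1/28536 = -45327/1045 - 10105/9512 = -441710149/9940040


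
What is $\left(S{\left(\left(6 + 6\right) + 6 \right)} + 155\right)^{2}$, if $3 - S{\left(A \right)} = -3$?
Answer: $25921$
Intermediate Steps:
$S{\left(A \right)} = 6$ ($S{\left(A \right)} = 3 - -3 = 3 + 3 = 6$)
$\left(S{\left(\left(6 + 6\right) + 6 \right)} + 155\right)^{2} = \left(6 + 155\right)^{2} = 161^{2} = 25921$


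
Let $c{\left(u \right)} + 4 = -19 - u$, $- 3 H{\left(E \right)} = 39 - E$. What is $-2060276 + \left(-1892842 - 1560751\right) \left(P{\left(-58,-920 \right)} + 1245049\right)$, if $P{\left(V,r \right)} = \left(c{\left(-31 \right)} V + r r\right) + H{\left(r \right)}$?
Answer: $- \frac{21660927662456}{3} \approx -7.2203 \cdot 10^{12}$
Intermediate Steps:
$H{\left(E \right)} = -13 + \frac{E}{3}$ ($H{\left(E \right)} = - \frac{39 - E}{3} = -13 + \frac{E}{3}$)
$c{\left(u \right)} = -23 - u$ ($c{\left(u \right)} = -4 - \left(19 + u\right) = -23 - u$)
$P{\left(V,r \right)} = -13 + r^{2} + 8 V + \frac{r}{3}$ ($P{\left(V,r \right)} = \left(\left(-23 - -31\right) V + r r\right) + \left(-13 + \frac{r}{3}\right) = \left(\left(-23 + 31\right) V + r^{2}\right) + \left(-13 + \frac{r}{3}\right) = \left(8 V + r^{2}\right) + \left(-13 + \frac{r}{3}\right) = \left(r^{2} + 8 V\right) + \left(-13 + \frac{r}{3}\right) = -13 + r^{2} + 8 V + \frac{r}{3}$)
$-2060276 + \left(-1892842 - 1560751\right) \left(P{\left(-58,-920 \right)} + 1245049\right) = -2060276 + \left(-1892842 - 1560751\right) \left(\left(-13 + \left(-920\right)^{2} + 8 \left(-58\right) + \frac{1}{3} \left(-920\right)\right) + 1245049\right) = -2060276 - 3453593 \left(\left(-13 + 846400 - 464 - \frac{920}{3}\right) + 1245049\right) = -2060276 - 3453593 \left(\frac{2536849}{3} + 1245049\right) = -2060276 - \frac{21660921481628}{3} = - \frac{21660927662456}{3}$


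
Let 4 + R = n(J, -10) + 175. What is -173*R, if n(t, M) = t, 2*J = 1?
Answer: -59339/2 ≈ -29670.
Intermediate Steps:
J = ½ (J = (½)*1 = ½ ≈ 0.50000)
R = 343/2 (R = -4 + (½ + 175) = -4 + 351/2 = 343/2 ≈ 171.50)
-173*R = -173*343/2 = -59339/2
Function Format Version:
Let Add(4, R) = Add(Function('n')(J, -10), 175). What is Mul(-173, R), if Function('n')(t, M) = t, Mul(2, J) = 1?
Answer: Rational(-59339, 2) ≈ -29670.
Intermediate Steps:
J = Rational(1, 2) (J = Mul(Rational(1, 2), 1) = Rational(1, 2) ≈ 0.50000)
R = Rational(343, 2) (R = Add(-4, Add(Rational(1, 2), 175)) = Add(-4, Rational(351, 2)) = Rational(343, 2) ≈ 171.50)
Mul(-173, R) = Mul(-173, Rational(343, 2)) = Rational(-59339, 2)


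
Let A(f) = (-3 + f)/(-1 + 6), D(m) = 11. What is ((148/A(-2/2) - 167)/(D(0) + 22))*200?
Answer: -6400/3 ≈ -2133.3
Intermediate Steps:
A(f) = -⅗ + f/5 (A(f) = (-3 + f)/5 = (-3 + f)*(⅕) = -⅗ + f/5)
((148/A(-2/2) - 167)/(D(0) + 22))*200 = ((148/(-⅗ + (-2/2)/5) - 167)/(11 + 22))*200 = ((148/(-⅗ + (-2*½)/5) - 167)/33)*200 = ((148/(-⅗ + (⅕)*(-1)) - 167)*(1/33))*200 = ((148/(-⅗ - ⅕) - 167)*(1/33))*200 = ((148/(-⅘) - 167)*(1/33))*200 = ((148*(-5/4) - 167)*(1/33))*200 = ((-185 - 167)*(1/33))*200 = -352*1/33*200 = -32/3*200 = -6400/3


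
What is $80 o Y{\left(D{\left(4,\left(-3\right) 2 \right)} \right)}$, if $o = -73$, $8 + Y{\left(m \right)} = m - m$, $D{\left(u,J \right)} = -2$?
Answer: $46720$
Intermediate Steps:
$Y{\left(m \right)} = -8$ ($Y{\left(m \right)} = -8 + \left(m - m\right) = -8 + 0 = -8$)
$80 o Y{\left(D{\left(4,\left(-3\right) 2 \right)} \right)} = 80 \left(-73\right) \left(-8\right) = \left(-5840\right) \left(-8\right) = 46720$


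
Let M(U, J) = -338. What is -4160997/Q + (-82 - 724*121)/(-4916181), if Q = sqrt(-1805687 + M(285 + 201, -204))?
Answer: 87686/4916181 + 4160997*I*sqrt(72241)/361205 ≈ 0.017836 + 3096.2*I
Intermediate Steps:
Q = 5*I*sqrt(72241) (Q = sqrt(-1805687 - 338) = sqrt(-1806025) = 5*I*sqrt(72241) ≈ 1343.9*I)
-4160997/Q + (-82 - 724*121)/(-4916181) = -4160997*(-I*sqrt(72241)/361205) + (-82 - 724*121)/(-4916181) = -(-4160997)*I*sqrt(72241)/361205 + (-82 - 87604)*(-1/4916181) = 4160997*I*sqrt(72241)/361205 - 87686*(-1/4916181) = 4160997*I*sqrt(72241)/361205 + 87686/4916181 = 87686/4916181 + 4160997*I*sqrt(72241)/361205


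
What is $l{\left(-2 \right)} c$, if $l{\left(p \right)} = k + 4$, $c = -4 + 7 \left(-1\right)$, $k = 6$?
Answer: $-110$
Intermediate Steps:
$c = -11$ ($c = -4 - 7 = -11$)
$l{\left(p \right)} = 10$ ($l{\left(p \right)} = 6 + 4 = 10$)
$l{\left(-2 \right)} c = 10 \left(-11\right) = -110$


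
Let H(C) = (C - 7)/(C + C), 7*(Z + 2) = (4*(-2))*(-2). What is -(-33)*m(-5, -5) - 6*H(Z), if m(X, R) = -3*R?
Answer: 1131/2 ≈ 565.50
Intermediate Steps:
Z = 2/7 (Z = -2 + ((4*(-2))*(-2))/7 = -2 + (-8*(-2))/7 = -2 + (1/7)*16 = -2 + 16/7 = 2/7 ≈ 0.28571)
H(C) = (-7 + C)/(2*C) (H(C) = (-7 + C)/((2*C)) = (-7 + C)*(1/(2*C)) = (-7 + C)/(2*C))
-(-33)*m(-5, -5) - 6*H(Z) = -(-33)*(-3*(-5)) - 3*(-7 + 2/7)/2/7 = -(-33)*15 - 3*7*(-47)/(2*7) = -33*(-15) - 6*(-47/4) = 495 + 141/2 = 1131/2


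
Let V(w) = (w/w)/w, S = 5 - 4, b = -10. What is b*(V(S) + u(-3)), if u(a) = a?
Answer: 20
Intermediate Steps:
S = 1
V(w) = 1/w
b*(V(S) + u(-3)) = -10*(1/1 - 3) = -10*(1 - 3) = -10*(-2) = 20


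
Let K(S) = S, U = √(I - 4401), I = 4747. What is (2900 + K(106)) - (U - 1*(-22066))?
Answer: -19060 - √346 ≈ -19079.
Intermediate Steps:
U = √346 (U = √(4747 - 4401) = √346 ≈ 18.601)
(2900 + K(106)) - (U - 1*(-22066)) = (2900 + 106) - (√346 - 1*(-22066)) = 3006 - (√346 + 22066) = 3006 - (22066 + √346) = 3006 + (-22066 - √346) = -19060 - √346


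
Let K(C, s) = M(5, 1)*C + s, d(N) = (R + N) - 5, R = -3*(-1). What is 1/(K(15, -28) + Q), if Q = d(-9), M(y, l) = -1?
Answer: -1/54 ≈ -0.018519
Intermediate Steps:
R = 3
d(N) = -2 + N (d(N) = (3 + N) - 5 = -2 + N)
Q = -11 (Q = -2 - 9 = -11)
K(C, s) = s - C (K(C, s) = -C + s = s - C)
1/(K(15, -28) + Q) = 1/((-28 - 1*15) - 11) = 1/((-28 - 15) - 11) = 1/(-43 - 11) = 1/(-54) = -1/54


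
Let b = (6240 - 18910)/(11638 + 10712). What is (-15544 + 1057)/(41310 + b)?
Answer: -32378445/92326583 ≈ -0.35069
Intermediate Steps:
b = -1267/2235 (b = -12670/22350 = -12670*1/22350 = -1267/2235 ≈ -0.56689)
(-15544 + 1057)/(41310 + b) = (-15544 + 1057)/(41310 - 1267/2235) = -14487/92326583/2235 = -14487*2235/92326583 = -32378445/92326583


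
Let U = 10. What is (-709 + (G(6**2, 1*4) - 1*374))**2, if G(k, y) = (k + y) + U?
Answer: 1067089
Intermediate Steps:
G(k, y) = 10 + k + y (G(k, y) = (k + y) + 10 = 10 + k + y)
(-709 + (G(6**2, 1*4) - 1*374))**2 = (-709 + ((10 + 6**2 + 1*4) - 1*374))**2 = (-709 + ((10 + 36 + 4) - 374))**2 = (-709 + (50 - 374))**2 = (-709 - 324)**2 = (-1033)**2 = 1067089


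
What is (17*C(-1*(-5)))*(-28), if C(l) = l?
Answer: -2380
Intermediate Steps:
(17*C(-1*(-5)))*(-28) = (17*(-1*(-5)))*(-28) = (17*5)*(-28) = 85*(-28) = -2380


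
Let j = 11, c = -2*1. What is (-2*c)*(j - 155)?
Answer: -576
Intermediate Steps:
c = -2
(-2*c)*(j - 155) = (-2*(-2))*(11 - 155) = 4*(-144) = -576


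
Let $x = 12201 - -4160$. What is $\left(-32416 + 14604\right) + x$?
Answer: $-1451$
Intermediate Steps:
$x = 16361$ ($x = 12201 + 4160 = 16361$)
$\left(-32416 + 14604\right) + x = \left(-32416 + 14604\right) + 16361 = -17812 + 16361 = -1451$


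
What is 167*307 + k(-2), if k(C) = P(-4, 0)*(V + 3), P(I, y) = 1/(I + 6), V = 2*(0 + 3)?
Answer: 102547/2 ≈ 51274.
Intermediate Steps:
V = 6 (V = 2*3 = 6)
P(I, y) = 1/(6 + I)
k(C) = 9/2 (k(C) = (6 + 3)/(6 - 4) = 9/2)
167*307 + k(-2) = 167*307 + 9/2 = 51269 + 9/2 = 102547/2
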